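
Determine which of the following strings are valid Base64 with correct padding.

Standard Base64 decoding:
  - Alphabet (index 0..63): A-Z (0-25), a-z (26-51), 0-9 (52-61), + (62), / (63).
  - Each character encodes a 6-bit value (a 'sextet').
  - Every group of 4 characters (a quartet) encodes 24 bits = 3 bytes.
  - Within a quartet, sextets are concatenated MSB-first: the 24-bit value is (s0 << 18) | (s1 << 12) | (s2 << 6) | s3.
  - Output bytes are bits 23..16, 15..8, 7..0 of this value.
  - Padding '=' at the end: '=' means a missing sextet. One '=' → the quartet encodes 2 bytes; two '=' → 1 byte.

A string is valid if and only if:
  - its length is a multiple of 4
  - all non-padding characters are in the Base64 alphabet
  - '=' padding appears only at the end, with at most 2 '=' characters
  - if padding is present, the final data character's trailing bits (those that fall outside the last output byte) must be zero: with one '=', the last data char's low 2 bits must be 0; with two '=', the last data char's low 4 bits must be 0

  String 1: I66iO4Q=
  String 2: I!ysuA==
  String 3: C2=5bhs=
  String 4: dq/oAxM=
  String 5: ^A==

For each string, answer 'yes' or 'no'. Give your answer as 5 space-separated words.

String 1: 'I66iO4Q=' → valid
String 2: 'I!ysuA==' → invalid (bad char(s): ['!'])
String 3: 'C2=5bhs=' → invalid (bad char(s): ['=']; '=' in middle)
String 4: 'dq/oAxM=' → valid
String 5: '^A==' → invalid (bad char(s): ['^'])

Answer: yes no no yes no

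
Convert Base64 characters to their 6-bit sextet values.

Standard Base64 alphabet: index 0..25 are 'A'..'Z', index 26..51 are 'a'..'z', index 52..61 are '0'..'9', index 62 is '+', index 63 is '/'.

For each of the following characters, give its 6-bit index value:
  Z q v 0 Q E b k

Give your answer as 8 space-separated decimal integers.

'Z': A..Z range, ord('Z') − ord('A') = 25
'q': a..z range, 26 + ord('q') − ord('a') = 42
'v': a..z range, 26 + ord('v') − ord('a') = 47
'0': 0..9 range, 52 + ord('0') − ord('0') = 52
'Q': A..Z range, ord('Q') − ord('A') = 16
'E': A..Z range, ord('E') − ord('A') = 4
'b': a..z range, 26 + ord('b') − ord('a') = 27
'k': a..z range, 26 + ord('k') − ord('a') = 36

Answer: 25 42 47 52 16 4 27 36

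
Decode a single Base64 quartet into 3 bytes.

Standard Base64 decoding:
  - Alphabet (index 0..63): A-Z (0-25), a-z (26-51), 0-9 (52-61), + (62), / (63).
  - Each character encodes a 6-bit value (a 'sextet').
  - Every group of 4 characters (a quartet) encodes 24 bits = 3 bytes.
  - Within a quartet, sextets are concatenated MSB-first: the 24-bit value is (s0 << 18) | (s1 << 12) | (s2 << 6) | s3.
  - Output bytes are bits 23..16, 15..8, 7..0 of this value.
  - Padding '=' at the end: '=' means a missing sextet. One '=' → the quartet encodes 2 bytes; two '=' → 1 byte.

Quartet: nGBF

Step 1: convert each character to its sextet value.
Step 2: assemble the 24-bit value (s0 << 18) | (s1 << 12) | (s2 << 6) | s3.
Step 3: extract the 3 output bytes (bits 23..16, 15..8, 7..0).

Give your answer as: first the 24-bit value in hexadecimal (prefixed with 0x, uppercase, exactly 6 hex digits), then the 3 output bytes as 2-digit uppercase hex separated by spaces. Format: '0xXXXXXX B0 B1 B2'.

Sextets: n=39, G=6, B=1, F=5
24-bit: (39<<18) | (6<<12) | (1<<6) | 5
      = 0x9C0000 | 0x006000 | 0x000040 | 0x000005
      = 0x9C6045
Bytes: (v>>16)&0xFF=9C, (v>>8)&0xFF=60, v&0xFF=45

Answer: 0x9C6045 9C 60 45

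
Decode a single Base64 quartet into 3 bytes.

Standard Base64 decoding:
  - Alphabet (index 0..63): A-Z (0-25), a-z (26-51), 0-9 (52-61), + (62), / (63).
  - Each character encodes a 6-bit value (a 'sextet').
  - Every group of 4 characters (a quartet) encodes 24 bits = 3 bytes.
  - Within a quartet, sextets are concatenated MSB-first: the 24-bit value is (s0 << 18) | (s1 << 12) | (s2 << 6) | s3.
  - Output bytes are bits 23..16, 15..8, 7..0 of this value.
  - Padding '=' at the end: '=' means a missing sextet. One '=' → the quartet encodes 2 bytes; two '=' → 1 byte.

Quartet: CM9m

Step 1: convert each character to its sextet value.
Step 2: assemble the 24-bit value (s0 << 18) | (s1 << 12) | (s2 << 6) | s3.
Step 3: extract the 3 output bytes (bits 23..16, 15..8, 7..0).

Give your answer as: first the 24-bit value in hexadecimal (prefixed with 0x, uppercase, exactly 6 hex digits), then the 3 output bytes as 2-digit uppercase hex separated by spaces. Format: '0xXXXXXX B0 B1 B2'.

Answer: 0x08CF66 08 CF 66

Derivation:
Sextets: C=2, M=12, 9=61, m=38
24-bit: (2<<18) | (12<<12) | (61<<6) | 38
      = 0x080000 | 0x00C000 | 0x000F40 | 0x000026
      = 0x08CF66
Bytes: (v>>16)&0xFF=08, (v>>8)&0xFF=CF, v&0xFF=66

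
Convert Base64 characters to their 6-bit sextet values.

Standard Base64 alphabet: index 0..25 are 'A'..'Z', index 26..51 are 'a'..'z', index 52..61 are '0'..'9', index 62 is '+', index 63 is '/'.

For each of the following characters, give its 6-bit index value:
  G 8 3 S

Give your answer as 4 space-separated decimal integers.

'G': A..Z range, ord('G') − ord('A') = 6
'8': 0..9 range, 52 + ord('8') − ord('0') = 60
'3': 0..9 range, 52 + ord('3') − ord('0') = 55
'S': A..Z range, ord('S') − ord('A') = 18

Answer: 6 60 55 18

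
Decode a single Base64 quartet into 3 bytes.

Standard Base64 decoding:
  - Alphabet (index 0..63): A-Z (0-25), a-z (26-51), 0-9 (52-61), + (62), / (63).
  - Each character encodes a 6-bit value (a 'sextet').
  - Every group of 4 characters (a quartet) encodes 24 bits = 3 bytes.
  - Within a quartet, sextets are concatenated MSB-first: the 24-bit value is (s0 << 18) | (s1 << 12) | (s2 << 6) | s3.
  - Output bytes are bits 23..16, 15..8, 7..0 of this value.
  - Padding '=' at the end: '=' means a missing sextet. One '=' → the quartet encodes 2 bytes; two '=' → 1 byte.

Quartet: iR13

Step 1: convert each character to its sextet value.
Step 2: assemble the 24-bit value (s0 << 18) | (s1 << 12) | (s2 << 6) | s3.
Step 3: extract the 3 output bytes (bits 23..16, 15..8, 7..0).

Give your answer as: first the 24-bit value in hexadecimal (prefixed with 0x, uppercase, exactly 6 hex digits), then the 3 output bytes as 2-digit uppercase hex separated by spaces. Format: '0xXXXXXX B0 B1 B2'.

Answer: 0x891D77 89 1D 77

Derivation:
Sextets: i=34, R=17, 1=53, 3=55
24-bit: (34<<18) | (17<<12) | (53<<6) | 55
      = 0x880000 | 0x011000 | 0x000D40 | 0x000037
      = 0x891D77
Bytes: (v>>16)&0xFF=89, (v>>8)&0xFF=1D, v&0xFF=77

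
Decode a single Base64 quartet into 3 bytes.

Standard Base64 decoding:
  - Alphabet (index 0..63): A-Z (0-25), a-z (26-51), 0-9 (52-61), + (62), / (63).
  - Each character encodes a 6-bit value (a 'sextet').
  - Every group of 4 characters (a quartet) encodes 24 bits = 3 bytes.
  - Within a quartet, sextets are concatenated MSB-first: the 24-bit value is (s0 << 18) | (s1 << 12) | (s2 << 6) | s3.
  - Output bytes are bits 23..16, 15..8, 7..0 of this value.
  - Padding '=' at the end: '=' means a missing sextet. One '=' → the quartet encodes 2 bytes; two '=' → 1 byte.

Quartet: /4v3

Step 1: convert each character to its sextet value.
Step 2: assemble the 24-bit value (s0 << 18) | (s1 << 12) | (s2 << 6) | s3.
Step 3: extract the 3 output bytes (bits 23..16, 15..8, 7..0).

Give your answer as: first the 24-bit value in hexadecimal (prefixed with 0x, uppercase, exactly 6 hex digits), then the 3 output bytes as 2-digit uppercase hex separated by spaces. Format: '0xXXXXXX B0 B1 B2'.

Answer: 0xFF8BF7 FF 8B F7

Derivation:
Sextets: /=63, 4=56, v=47, 3=55
24-bit: (63<<18) | (56<<12) | (47<<6) | 55
      = 0xFC0000 | 0x038000 | 0x000BC0 | 0x000037
      = 0xFF8BF7
Bytes: (v>>16)&0xFF=FF, (v>>8)&0xFF=8B, v&0xFF=F7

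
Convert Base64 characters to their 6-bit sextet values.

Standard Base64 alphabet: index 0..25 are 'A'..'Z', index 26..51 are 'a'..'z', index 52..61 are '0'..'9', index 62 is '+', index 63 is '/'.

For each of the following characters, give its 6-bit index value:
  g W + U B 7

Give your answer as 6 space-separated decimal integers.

Answer: 32 22 62 20 1 59

Derivation:
'g': a..z range, 26 + ord('g') − ord('a') = 32
'W': A..Z range, ord('W') − ord('A') = 22
'+': index 62
'U': A..Z range, ord('U') − ord('A') = 20
'B': A..Z range, ord('B') − ord('A') = 1
'7': 0..9 range, 52 + ord('7') − ord('0') = 59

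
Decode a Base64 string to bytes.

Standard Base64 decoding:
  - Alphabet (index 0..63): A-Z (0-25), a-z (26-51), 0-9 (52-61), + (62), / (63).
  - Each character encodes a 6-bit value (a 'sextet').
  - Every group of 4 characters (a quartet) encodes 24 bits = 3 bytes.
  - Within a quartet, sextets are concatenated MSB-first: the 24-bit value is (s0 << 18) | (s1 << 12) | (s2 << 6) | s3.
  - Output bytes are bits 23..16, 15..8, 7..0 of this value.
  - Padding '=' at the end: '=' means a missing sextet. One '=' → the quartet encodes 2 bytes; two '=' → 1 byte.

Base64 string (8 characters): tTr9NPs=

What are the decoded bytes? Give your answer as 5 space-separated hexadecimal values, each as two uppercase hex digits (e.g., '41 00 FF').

Answer: B5 3A FD 34 FB

Derivation:
After char 0 ('t'=45): chars_in_quartet=1 acc=0x2D bytes_emitted=0
After char 1 ('T'=19): chars_in_quartet=2 acc=0xB53 bytes_emitted=0
After char 2 ('r'=43): chars_in_quartet=3 acc=0x2D4EB bytes_emitted=0
After char 3 ('9'=61): chars_in_quartet=4 acc=0xB53AFD -> emit B5 3A FD, reset; bytes_emitted=3
After char 4 ('N'=13): chars_in_quartet=1 acc=0xD bytes_emitted=3
After char 5 ('P'=15): chars_in_quartet=2 acc=0x34F bytes_emitted=3
After char 6 ('s'=44): chars_in_quartet=3 acc=0xD3EC bytes_emitted=3
Padding '=': partial quartet acc=0xD3EC -> emit 34 FB; bytes_emitted=5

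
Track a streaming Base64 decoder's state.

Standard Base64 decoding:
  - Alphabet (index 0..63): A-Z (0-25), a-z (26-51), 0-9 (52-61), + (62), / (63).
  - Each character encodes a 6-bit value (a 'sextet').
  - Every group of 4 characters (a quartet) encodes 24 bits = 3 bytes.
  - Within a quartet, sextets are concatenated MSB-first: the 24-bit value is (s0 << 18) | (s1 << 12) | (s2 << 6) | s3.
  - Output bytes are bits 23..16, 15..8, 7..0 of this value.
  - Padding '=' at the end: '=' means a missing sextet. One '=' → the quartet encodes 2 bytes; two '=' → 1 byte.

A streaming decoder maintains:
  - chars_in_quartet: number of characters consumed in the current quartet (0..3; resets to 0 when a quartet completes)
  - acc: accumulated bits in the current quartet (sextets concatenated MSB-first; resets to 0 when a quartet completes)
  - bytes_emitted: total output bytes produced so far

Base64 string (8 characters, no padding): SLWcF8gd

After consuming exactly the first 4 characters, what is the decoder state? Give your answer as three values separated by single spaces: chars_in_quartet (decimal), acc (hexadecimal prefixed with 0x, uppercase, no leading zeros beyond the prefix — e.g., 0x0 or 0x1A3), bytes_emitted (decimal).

After char 0 ('S'=18): chars_in_quartet=1 acc=0x12 bytes_emitted=0
After char 1 ('L'=11): chars_in_quartet=2 acc=0x48B bytes_emitted=0
After char 2 ('W'=22): chars_in_quartet=3 acc=0x122D6 bytes_emitted=0
After char 3 ('c'=28): chars_in_quartet=4 acc=0x48B59C -> emit 48 B5 9C, reset; bytes_emitted=3

Answer: 0 0x0 3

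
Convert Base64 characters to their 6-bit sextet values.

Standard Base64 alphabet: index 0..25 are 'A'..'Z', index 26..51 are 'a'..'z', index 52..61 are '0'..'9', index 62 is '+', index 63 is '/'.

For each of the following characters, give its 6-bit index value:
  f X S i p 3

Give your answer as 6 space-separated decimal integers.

Answer: 31 23 18 34 41 55

Derivation:
'f': a..z range, 26 + ord('f') − ord('a') = 31
'X': A..Z range, ord('X') − ord('A') = 23
'S': A..Z range, ord('S') − ord('A') = 18
'i': a..z range, 26 + ord('i') − ord('a') = 34
'p': a..z range, 26 + ord('p') − ord('a') = 41
'3': 0..9 range, 52 + ord('3') − ord('0') = 55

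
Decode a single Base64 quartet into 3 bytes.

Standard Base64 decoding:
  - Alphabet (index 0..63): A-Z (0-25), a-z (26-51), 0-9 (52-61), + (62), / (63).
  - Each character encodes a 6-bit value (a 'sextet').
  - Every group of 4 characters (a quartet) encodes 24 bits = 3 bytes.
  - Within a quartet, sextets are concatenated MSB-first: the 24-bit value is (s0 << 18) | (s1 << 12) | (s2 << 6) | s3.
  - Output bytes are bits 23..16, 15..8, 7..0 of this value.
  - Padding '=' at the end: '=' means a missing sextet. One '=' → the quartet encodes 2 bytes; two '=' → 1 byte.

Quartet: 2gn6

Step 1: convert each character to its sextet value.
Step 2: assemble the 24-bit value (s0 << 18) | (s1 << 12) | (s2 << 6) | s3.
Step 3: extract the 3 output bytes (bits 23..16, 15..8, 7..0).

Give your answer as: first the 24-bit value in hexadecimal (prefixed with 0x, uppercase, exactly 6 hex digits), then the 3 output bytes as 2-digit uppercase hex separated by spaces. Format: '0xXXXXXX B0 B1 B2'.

Sextets: 2=54, g=32, n=39, 6=58
24-bit: (54<<18) | (32<<12) | (39<<6) | 58
      = 0xD80000 | 0x020000 | 0x0009C0 | 0x00003A
      = 0xDA09FA
Bytes: (v>>16)&0xFF=DA, (v>>8)&0xFF=09, v&0xFF=FA

Answer: 0xDA09FA DA 09 FA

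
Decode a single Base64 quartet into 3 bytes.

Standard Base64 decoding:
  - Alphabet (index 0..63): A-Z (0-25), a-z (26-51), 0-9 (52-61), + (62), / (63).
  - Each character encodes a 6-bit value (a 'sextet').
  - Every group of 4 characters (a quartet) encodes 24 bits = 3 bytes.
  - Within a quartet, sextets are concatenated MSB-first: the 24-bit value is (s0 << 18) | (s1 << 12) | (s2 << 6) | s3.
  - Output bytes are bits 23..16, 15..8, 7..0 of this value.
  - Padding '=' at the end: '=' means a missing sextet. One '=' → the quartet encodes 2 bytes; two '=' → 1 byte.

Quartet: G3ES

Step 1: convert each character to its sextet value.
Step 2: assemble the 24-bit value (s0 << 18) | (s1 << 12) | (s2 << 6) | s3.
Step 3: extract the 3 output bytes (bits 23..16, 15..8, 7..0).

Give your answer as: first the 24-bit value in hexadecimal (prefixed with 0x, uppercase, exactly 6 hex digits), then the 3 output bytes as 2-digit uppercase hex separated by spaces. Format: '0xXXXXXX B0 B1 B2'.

Sextets: G=6, 3=55, E=4, S=18
24-bit: (6<<18) | (55<<12) | (4<<6) | 18
      = 0x180000 | 0x037000 | 0x000100 | 0x000012
      = 0x1B7112
Bytes: (v>>16)&0xFF=1B, (v>>8)&0xFF=71, v&0xFF=12

Answer: 0x1B7112 1B 71 12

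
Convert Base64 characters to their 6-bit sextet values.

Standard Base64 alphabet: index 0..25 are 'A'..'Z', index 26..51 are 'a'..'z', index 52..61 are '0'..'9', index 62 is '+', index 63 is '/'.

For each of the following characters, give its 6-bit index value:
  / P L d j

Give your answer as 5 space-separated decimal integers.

Answer: 63 15 11 29 35

Derivation:
'/': index 63
'P': A..Z range, ord('P') − ord('A') = 15
'L': A..Z range, ord('L') − ord('A') = 11
'd': a..z range, 26 + ord('d') − ord('a') = 29
'j': a..z range, 26 + ord('j') − ord('a') = 35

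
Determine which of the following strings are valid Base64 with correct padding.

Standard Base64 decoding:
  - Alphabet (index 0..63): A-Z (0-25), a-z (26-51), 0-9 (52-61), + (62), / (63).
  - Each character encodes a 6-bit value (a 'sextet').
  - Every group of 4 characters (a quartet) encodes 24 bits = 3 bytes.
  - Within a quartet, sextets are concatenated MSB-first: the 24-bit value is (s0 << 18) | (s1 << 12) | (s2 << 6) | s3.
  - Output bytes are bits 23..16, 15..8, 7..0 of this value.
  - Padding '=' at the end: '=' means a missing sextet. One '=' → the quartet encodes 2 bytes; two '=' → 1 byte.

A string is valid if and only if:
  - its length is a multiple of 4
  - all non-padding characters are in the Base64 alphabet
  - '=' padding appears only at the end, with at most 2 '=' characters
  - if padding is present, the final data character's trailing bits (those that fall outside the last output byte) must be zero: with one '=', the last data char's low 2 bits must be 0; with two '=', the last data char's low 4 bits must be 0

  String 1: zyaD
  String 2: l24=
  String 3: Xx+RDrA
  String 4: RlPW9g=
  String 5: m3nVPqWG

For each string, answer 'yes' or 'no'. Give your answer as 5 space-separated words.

Answer: yes yes no no yes

Derivation:
String 1: 'zyaD' → valid
String 2: 'l24=' → valid
String 3: 'Xx+RDrA' → invalid (len=7 not mult of 4)
String 4: 'RlPW9g=' → invalid (len=7 not mult of 4)
String 5: 'm3nVPqWG' → valid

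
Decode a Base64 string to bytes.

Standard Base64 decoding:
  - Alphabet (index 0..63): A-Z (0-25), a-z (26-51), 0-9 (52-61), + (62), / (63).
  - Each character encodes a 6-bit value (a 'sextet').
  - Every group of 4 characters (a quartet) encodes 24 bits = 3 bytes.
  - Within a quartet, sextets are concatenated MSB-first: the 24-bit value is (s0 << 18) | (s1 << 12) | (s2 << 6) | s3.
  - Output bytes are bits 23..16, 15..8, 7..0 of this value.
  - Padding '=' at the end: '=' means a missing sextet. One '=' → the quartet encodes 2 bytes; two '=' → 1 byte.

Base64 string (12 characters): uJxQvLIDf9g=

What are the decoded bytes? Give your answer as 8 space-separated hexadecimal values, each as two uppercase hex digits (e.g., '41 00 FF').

Answer: B8 9C 50 BC B2 03 7F D8

Derivation:
After char 0 ('u'=46): chars_in_quartet=1 acc=0x2E bytes_emitted=0
After char 1 ('J'=9): chars_in_quartet=2 acc=0xB89 bytes_emitted=0
After char 2 ('x'=49): chars_in_quartet=3 acc=0x2E271 bytes_emitted=0
After char 3 ('Q'=16): chars_in_quartet=4 acc=0xB89C50 -> emit B8 9C 50, reset; bytes_emitted=3
After char 4 ('v'=47): chars_in_quartet=1 acc=0x2F bytes_emitted=3
After char 5 ('L'=11): chars_in_quartet=2 acc=0xBCB bytes_emitted=3
After char 6 ('I'=8): chars_in_quartet=3 acc=0x2F2C8 bytes_emitted=3
After char 7 ('D'=3): chars_in_quartet=4 acc=0xBCB203 -> emit BC B2 03, reset; bytes_emitted=6
After char 8 ('f'=31): chars_in_quartet=1 acc=0x1F bytes_emitted=6
After char 9 ('9'=61): chars_in_quartet=2 acc=0x7FD bytes_emitted=6
After char 10 ('g'=32): chars_in_quartet=3 acc=0x1FF60 bytes_emitted=6
Padding '=': partial quartet acc=0x1FF60 -> emit 7F D8; bytes_emitted=8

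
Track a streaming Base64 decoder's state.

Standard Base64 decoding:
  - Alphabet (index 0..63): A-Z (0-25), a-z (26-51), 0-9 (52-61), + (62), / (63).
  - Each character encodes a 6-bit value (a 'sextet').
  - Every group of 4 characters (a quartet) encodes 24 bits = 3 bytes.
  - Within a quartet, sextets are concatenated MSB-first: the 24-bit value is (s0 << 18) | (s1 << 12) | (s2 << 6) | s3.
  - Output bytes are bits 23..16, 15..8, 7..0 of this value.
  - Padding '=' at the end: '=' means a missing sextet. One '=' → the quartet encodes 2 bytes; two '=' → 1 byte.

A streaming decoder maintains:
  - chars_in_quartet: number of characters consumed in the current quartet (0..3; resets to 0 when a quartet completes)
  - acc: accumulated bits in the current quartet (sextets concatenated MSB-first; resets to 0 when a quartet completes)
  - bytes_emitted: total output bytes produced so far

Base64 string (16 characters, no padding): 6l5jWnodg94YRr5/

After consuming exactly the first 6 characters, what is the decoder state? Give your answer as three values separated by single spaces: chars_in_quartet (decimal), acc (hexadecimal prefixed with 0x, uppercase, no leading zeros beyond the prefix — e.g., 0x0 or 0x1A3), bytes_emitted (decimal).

Answer: 2 0x5A7 3

Derivation:
After char 0 ('6'=58): chars_in_quartet=1 acc=0x3A bytes_emitted=0
After char 1 ('l'=37): chars_in_quartet=2 acc=0xEA5 bytes_emitted=0
After char 2 ('5'=57): chars_in_quartet=3 acc=0x3A979 bytes_emitted=0
After char 3 ('j'=35): chars_in_quartet=4 acc=0xEA5E63 -> emit EA 5E 63, reset; bytes_emitted=3
After char 4 ('W'=22): chars_in_quartet=1 acc=0x16 bytes_emitted=3
After char 5 ('n'=39): chars_in_quartet=2 acc=0x5A7 bytes_emitted=3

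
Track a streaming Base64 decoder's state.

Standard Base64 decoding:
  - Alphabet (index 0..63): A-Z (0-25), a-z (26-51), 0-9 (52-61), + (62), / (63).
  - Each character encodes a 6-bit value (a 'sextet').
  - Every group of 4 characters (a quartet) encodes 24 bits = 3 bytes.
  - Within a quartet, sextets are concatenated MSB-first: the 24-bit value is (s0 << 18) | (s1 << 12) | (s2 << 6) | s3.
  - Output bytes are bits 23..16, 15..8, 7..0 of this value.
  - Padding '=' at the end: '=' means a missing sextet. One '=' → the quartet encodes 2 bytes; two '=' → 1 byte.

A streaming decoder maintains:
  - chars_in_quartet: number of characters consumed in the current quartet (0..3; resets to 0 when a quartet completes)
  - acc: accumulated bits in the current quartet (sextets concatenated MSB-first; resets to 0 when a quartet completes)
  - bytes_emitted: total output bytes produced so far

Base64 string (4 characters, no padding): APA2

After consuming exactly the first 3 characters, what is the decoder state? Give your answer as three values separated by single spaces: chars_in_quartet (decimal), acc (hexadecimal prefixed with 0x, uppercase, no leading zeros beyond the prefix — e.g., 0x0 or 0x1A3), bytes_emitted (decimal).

After char 0 ('A'=0): chars_in_quartet=1 acc=0x0 bytes_emitted=0
After char 1 ('P'=15): chars_in_quartet=2 acc=0xF bytes_emitted=0
After char 2 ('A'=0): chars_in_quartet=3 acc=0x3C0 bytes_emitted=0

Answer: 3 0x3C0 0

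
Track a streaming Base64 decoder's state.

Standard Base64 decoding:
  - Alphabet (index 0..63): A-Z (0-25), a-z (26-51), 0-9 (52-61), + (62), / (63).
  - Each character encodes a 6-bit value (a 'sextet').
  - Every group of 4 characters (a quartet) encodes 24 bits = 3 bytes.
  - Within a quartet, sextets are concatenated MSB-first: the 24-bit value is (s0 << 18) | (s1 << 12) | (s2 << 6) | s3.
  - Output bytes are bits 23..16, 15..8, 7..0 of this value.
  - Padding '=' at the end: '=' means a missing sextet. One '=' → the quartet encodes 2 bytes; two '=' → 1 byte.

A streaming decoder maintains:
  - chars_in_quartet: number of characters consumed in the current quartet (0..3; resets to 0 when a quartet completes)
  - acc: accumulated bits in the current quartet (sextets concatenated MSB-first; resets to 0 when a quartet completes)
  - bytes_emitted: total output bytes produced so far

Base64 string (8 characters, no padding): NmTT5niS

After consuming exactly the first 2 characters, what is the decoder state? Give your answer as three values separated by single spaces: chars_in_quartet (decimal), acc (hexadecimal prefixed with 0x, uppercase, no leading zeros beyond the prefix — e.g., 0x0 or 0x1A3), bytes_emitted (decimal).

After char 0 ('N'=13): chars_in_quartet=1 acc=0xD bytes_emitted=0
After char 1 ('m'=38): chars_in_quartet=2 acc=0x366 bytes_emitted=0

Answer: 2 0x366 0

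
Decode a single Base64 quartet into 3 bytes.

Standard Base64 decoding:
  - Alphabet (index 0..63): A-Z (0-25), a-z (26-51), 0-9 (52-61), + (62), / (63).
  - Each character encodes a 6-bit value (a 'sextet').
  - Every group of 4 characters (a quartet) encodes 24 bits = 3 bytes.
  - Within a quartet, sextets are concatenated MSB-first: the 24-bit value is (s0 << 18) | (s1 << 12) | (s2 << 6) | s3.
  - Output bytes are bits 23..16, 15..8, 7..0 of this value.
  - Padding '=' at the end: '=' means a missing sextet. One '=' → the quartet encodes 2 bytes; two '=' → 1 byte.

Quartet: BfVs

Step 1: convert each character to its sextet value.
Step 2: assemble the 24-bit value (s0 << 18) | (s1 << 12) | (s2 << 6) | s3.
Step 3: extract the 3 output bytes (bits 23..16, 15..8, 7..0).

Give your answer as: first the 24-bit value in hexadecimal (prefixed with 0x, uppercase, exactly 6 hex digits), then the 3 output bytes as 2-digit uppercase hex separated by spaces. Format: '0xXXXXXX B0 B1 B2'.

Answer: 0x05F56C 05 F5 6C

Derivation:
Sextets: B=1, f=31, V=21, s=44
24-bit: (1<<18) | (31<<12) | (21<<6) | 44
      = 0x040000 | 0x01F000 | 0x000540 | 0x00002C
      = 0x05F56C
Bytes: (v>>16)&0xFF=05, (v>>8)&0xFF=F5, v&0xFF=6C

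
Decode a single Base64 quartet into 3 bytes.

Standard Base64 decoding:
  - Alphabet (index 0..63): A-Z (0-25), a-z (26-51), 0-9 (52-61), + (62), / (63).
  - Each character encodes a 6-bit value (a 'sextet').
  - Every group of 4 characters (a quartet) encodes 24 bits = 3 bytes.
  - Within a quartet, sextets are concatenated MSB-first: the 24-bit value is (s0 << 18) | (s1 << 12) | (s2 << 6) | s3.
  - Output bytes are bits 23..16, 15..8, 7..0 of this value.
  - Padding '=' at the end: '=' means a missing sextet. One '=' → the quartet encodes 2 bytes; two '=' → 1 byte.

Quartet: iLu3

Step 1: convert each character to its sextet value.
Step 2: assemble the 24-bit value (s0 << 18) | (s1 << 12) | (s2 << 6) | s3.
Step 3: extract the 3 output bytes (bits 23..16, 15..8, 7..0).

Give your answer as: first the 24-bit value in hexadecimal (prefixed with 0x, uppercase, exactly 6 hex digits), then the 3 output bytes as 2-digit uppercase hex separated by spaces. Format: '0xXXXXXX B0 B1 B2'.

Sextets: i=34, L=11, u=46, 3=55
24-bit: (34<<18) | (11<<12) | (46<<6) | 55
      = 0x880000 | 0x00B000 | 0x000B80 | 0x000037
      = 0x88BBB7
Bytes: (v>>16)&0xFF=88, (v>>8)&0xFF=BB, v&0xFF=B7

Answer: 0x88BBB7 88 BB B7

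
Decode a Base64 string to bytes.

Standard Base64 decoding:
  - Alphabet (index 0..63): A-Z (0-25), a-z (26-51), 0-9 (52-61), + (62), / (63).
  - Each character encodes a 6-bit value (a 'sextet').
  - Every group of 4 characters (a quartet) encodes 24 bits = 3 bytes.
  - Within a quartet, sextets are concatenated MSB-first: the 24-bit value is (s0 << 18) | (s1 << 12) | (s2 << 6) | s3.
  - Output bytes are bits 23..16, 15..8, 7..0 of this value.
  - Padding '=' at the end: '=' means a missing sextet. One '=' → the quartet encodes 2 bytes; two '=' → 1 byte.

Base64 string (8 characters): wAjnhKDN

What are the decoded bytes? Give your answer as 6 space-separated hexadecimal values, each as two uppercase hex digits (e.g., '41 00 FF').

Answer: C0 08 E7 84 A0 CD

Derivation:
After char 0 ('w'=48): chars_in_quartet=1 acc=0x30 bytes_emitted=0
After char 1 ('A'=0): chars_in_quartet=2 acc=0xC00 bytes_emitted=0
After char 2 ('j'=35): chars_in_quartet=3 acc=0x30023 bytes_emitted=0
After char 3 ('n'=39): chars_in_quartet=4 acc=0xC008E7 -> emit C0 08 E7, reset; bytes_emitted=3
After char 4 ('h'=33): chars_in_quartet=1 acc=0x21 bytes_emitted=3
After char 5 ('K'=10): chars_in_quartet=2 acc=0x84A bytes_emitted=3
After char 6 ('D'=3): chars_in_quartet=3 acc=0x21283 bytes_emitted=3
After char 7 ('N'=13): chars_in_quartet=4 acc=0x84A0CD -> emit 84 A0 CD, reset; bytes_emitted=6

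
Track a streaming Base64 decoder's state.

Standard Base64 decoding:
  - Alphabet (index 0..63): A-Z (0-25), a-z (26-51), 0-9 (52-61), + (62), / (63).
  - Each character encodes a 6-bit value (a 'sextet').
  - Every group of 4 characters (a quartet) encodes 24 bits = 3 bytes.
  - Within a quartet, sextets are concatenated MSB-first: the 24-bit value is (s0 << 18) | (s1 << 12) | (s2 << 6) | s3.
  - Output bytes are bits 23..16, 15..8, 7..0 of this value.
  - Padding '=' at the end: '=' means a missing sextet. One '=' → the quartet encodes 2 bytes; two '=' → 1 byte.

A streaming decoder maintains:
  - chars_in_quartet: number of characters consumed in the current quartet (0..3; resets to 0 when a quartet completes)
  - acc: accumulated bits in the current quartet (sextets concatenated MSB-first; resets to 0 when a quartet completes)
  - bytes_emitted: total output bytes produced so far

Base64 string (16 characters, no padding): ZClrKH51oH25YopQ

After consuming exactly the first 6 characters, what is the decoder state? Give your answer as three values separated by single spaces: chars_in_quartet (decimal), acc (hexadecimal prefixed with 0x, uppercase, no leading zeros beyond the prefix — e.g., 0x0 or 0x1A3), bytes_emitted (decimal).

Answer: 2 0x287 3

Derivation:
After char 0 ('Z'=25): chars_in_quartet=1 acc=0x19 bytes_emitted=0
After char 1 ('C'=2): chars_in_quartet=2 acc=0x642 bytes_emitted=0
After char 2 ('l'=37): chars_in_quartet=3 acc=0x190A5 bytes_emitted=0
After char 3 ('r'=43): chars_in_quartet=4 acc=0x64296B -> emit 64 29 6B, reset; bytes_emitted=3
After char 4 ('K'=10): chars_in_quartet=1 acc=0xA bytes_emitted=3
After char 5 ('H'=7): chars_in_quartet=2 acc=0x287 bytes_emitted=3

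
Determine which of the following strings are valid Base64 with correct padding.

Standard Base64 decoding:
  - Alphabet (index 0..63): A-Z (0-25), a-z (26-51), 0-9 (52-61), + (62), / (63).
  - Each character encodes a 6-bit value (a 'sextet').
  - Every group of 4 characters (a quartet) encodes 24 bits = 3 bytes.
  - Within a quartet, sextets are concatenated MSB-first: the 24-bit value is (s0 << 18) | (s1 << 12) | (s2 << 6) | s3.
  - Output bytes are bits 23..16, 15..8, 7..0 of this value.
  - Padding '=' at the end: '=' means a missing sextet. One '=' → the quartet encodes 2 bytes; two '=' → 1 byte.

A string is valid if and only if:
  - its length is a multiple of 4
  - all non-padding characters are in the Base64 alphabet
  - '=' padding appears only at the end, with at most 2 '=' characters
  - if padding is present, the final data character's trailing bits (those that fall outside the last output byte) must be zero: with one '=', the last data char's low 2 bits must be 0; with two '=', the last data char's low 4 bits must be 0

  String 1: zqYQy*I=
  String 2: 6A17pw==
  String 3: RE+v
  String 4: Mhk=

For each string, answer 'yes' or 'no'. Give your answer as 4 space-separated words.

String 1: 'zqYQy*I=' → invalid (bad char(s): ['*'])
String 2: '6A17pw==' → valid
String 3: 'RE+v' → valid
String 4: 'Mhk=' → valid

Answer: no yes yes yes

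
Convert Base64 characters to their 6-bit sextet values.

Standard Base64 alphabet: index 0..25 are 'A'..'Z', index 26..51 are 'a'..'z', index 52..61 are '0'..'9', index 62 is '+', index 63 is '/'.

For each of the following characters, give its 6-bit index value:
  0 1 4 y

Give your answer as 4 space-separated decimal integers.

Answer: 52 53 56 50

Derivation:
'0': 0..9 range, 52 + ord('0') − ord('0') = 52
'1': 0..9 range, 52 + ord('1') − ord('0') = 53
'4': 0..9 range, 52 + ord('4') − ord('0') = 56
'y': a..z range, 26 + ord('y') − ord('a') = 50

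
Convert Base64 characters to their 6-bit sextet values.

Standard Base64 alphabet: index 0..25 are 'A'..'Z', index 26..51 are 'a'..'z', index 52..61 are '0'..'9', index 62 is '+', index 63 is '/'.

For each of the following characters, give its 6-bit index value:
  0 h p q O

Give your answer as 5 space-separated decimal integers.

Answer: 52 33 41 42 14

Derivation:
'0': 0..9 range, 52 + ord('0') − ord('0') = 52
'h': a..z range, 26 + ord('h') − ord('a') = 33
'p': a..z range, 26 + ord('p') − ord('a') = 41
'q': a..z range, 26 + ord('q') − ord('a') = 42
'O': A..Z range, ord('O') − ord('A') = 14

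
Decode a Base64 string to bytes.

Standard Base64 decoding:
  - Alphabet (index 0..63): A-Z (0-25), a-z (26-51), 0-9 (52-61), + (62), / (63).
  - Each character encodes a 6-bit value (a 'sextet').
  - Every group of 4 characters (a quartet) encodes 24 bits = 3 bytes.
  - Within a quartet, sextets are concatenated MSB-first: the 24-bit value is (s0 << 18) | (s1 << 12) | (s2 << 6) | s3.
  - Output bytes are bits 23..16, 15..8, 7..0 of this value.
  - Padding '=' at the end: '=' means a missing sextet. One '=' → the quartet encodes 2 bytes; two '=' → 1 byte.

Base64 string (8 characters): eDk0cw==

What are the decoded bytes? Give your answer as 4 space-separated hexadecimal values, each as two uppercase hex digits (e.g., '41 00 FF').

After char 0 ('e'=30): chars_in_quartet=1 acc=0x1E bytes_emitted=0
After char 1 ('D'=3): chars_in_quartet=2 acc=0x783 bytes_emitted=0
After char 2 ('k'=36): chars_in_quartet=3 acc=0x1E0E4 bytes_emitted=0
After char 3 ('0'=52): chars_in_quartet=4 acc=0x783934 -> emit 78 39 34, reset; bytes_emitted=3
After char 4 ('c'=28): chars_in_quartet=1 acc=0x1C bytes_emitted=3
After char 5 ('w'=48): chars_in_quartet=2 acc=0x730 bytes_emitted=3
Padding '==': partial quartet acc=0x730 -> emit 73; bytes_emitted=4

Answer: 78 39 34 73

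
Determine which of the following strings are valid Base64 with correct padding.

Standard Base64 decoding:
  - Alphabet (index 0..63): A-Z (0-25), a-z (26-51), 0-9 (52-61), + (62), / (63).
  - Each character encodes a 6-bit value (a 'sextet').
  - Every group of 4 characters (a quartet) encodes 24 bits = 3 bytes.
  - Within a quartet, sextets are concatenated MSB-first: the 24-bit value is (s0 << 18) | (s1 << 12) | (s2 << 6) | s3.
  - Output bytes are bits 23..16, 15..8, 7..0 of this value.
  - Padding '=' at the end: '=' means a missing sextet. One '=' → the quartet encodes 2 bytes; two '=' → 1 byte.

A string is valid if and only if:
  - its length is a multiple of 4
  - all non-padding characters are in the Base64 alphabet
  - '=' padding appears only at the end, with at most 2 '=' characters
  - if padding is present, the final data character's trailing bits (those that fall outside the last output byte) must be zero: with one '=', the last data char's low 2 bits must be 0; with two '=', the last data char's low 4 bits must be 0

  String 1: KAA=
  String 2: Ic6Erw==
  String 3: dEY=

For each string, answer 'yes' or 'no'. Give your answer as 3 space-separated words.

Answer: yes yes yes

Derivation:
String 1: 'KAA=' → valid
String 2: 'Ic6Erw==' → valid
String 3: 'dEY=' → valid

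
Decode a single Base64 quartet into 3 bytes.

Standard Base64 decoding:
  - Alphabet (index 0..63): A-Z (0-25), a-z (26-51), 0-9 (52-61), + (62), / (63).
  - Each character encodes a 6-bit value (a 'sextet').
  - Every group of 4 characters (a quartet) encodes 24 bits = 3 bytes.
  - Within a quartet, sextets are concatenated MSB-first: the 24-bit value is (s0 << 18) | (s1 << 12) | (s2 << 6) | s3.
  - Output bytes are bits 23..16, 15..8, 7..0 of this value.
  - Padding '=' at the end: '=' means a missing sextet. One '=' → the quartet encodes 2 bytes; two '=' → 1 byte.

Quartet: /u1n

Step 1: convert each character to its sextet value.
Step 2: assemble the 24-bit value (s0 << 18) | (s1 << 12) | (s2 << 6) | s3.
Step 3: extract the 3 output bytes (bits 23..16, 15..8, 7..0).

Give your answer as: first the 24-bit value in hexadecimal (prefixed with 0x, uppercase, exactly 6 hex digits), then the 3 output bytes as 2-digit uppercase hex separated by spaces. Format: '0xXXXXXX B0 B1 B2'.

Sextets: /=63, u=46, 1=53, n=39
24-bit: (63<<18) | (46<<12) | (53<<6) | 39
      = 0xFC0000 | 0x02E000 | 0x000D40 | 0x000027
      = 0xFEED67
Bytes: (v>>16)&0xFF=FE, (v>>8)&0xFF=ED, v&0xFF=67

Answer: 0xFEED67 FE ED 67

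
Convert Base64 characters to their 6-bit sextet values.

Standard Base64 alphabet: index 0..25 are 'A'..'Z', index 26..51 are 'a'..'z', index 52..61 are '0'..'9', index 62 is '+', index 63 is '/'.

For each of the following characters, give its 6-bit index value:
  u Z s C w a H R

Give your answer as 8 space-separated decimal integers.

Answer: 46 25 44 2 48 26 7 17

Derivation:
'u': a..z range, 26 + ord('u') − ord('a') = 46
'Z': A..Z range, ord('Z') − ord('A') = 25
's': a..z range, 26 + ord('s') − ord('a') = 44
'C': A..Z range, ord('C') − ord('A') = 2
'w': a..z range, 26 + ord('w') − ord('a') = 48
'a': a..z range, 26 + ord('a') − ord('a') = 26
'H': A..Z range, ord('H') − ord('A') = 7
'R': A..Z range, ord('R') − ord('A') = 17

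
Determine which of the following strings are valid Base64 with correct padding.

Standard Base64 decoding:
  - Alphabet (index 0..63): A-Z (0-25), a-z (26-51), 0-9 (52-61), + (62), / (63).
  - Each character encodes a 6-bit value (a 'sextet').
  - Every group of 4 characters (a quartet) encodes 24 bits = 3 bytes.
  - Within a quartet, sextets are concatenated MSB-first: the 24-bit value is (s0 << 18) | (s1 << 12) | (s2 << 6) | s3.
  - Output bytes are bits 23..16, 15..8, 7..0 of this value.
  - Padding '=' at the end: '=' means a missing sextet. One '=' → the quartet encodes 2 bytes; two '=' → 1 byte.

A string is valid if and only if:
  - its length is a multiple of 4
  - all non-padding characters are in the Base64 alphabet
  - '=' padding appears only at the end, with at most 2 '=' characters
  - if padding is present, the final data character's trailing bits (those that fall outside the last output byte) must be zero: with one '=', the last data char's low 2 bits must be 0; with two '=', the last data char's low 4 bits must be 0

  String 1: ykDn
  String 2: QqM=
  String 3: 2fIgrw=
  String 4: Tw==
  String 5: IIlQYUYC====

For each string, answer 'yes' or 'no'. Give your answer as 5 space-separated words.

Answer: yes yes no yes no

Derivation:
String 1: 'ykDn' → valid
String 2: 'QqM=' → valid
String 3: '2fIgrw=' → invalid (len=7 not mult of 4)
String 4: 'Tw==' → valid
String 5: 'IIlQYUYC====' → invalid (4 pad chars (max 2))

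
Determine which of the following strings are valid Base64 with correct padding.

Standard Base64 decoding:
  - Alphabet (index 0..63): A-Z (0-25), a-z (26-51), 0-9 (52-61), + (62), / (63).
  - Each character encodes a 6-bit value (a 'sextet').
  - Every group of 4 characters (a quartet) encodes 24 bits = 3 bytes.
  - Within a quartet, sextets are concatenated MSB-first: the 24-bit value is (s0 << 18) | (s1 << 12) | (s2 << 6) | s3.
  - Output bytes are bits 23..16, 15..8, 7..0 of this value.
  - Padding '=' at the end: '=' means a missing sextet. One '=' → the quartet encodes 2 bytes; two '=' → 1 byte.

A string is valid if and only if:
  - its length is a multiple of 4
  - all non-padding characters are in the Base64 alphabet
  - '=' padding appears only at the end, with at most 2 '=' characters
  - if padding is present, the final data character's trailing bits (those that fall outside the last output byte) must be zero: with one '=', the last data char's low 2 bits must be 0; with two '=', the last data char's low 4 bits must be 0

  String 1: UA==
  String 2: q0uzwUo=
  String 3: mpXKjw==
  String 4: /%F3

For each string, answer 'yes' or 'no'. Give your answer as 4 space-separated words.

Answer: yes yes yes no

Derivation:
String 1: 'UA==' → valid
String 2: 'q0uzwUo=' → valid
String 3: 'mpXKjw==' → valid
String 4: '/%F3' → invalid (bad char(s): ['%'])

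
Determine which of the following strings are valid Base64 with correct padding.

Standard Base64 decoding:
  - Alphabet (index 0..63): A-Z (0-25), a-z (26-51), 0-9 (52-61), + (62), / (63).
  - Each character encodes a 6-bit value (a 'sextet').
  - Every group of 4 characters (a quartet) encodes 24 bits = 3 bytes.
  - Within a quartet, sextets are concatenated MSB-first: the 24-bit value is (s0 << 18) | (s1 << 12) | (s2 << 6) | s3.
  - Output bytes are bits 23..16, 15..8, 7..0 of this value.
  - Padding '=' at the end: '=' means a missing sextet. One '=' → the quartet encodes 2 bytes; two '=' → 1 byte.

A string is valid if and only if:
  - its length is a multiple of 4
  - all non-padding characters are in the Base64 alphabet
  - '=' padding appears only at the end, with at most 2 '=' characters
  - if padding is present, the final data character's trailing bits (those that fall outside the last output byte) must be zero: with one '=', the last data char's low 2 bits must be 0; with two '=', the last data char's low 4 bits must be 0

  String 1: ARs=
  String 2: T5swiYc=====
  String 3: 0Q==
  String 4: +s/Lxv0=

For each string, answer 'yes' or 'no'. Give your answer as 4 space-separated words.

Answer: yes no yes yes

Derivation:
String 1: 'ARs=' → valid
String 2: 'T5swiYc=====' → invalid (5 pad chars (max 2))
String 3: '0Q==' → valid
String 4: '+s/Lxv0=' → valid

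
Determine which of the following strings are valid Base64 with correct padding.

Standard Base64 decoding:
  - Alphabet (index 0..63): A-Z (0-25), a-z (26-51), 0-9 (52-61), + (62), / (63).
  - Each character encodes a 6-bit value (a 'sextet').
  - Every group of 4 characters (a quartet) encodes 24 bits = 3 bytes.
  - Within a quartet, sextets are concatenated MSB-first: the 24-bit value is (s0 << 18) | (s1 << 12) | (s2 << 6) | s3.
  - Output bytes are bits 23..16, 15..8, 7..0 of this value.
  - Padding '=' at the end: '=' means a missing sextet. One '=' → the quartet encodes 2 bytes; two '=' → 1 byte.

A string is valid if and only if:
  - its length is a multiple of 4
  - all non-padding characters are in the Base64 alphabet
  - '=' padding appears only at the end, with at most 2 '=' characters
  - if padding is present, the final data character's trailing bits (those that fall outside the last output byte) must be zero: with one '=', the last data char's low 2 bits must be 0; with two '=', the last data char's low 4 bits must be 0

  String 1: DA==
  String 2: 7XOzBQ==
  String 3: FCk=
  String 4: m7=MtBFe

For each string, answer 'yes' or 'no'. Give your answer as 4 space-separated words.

String 1: 'DA==' → valid
String 2: '7XOzBQ==' → valid
String 3: 'FCk=' → valid
String 4: 'm7=MtBFe' → invalid (bad char(s): ['=']; '=' in middle)

Answer: yes yes yes no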